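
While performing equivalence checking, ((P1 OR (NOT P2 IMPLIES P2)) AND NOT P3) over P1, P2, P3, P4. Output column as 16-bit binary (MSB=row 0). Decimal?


Formula: ((P1 OR (NOT P2 IMPLIES P2)) AND NOT P3) over P1, P2, P3, P4 (16 rows)
Evaluate each row (bits = P1,P2,P3,P4, MSB first):
  row 0 [0000]: ((0 OR (NOT 0 IMPLIES 0)) AND NOT 0) -> 0
  row 1 [0001]: ((0 OR (NOT 0 IMPLIES 0)) AND NOT 0) -> 0
  row 2 [0010]: ((0 OR (NOT 0 IMPLIES 0)) AND NOT 1) -> 0
  row 3 [0011]: ((0 OR (NOT 0 IMPLIES 0)) AND NOT 1) -> 0
  row 4 [0100]: ((0 OR (NOT 1 IMPLIES 1)) AND NOT 0) -> 1
  row 5 [0101]: ((0 OR (NOT 1 IMPLIES 1)) AND NOT 0) -> 1
  row 6 [0110]: ((0 OR (NOT 1 IMPLIES 1)) AND NOT 1) -> 0
  row 7 [0111]: ((0 OR (NOT 1 IMPLIES 1)) AND NOT 1) -> 0
  row 8 [1000]: ((1 OR (NOT 0 IMPLIES 0)) AND NOT 0) -> 1
  row 9 [1001]: ((1 OR (NOT 0 IMPLIES 0)) AND NOT 0) -> 1
  row 10 [1010]: ((1 OR (NOT 0 IMPLIES 0)) AND NOT 1) -> 0
  row 11 [1011]: ((1 OR (NOT 0 IMPLIES 0)) AND NOT 1) -> 0
  row 12 [1100]: ((1 OR (NOT 1 IMPLIES 1)) AND NOT 0) -> 1
  row 13 [1101]: ((1 OR (NOT 1 IMPLIES 1)) AND NOT 0) -> 1
  row 14 [1110]: ((1 OR (NOT 1 IMPLIES 1)) AND NOT 1) -> 0
  row 15 [1111]: ((1 OR (NOT 1 IMPLIES 1)) AND NOT 1) -> 0
Full result column, 4 rows per line (P1,P2 fixed per line; P3,P4 runs 00..11 left to right):
  rows 0-3 [P1,P2=00]: 0000  = hex 0
  rows 4-7 [P1,P2=01]: 1100  = hex C
  rows 8-11 [P1,P2=10]: 1100  = hex C
  rows 12-15 [P1,P2=11]: 1100  = hex C
Output column (row 0 .. row 15) = 0000110011001100
Output column grouped in 4s = 0000 1100 1100 1100 = 0x0CCC
Convert to decimal digit by digit (value = value*16 + digit):
  0 -> 0
  0*16 + 12 (C) = 12
  12*16 + 12 (C) = 204
  204*16 + 12 (C) = 3276
Decimal = 3276

3276


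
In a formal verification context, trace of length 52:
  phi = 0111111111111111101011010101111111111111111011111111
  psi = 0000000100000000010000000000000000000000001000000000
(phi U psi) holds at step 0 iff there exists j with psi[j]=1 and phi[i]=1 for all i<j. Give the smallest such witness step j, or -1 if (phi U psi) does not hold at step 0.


(phi U psi) at 0: need smallest j with psi[j]=1 and phi[i]=1 for all i in [0,j).
Scan from step 0:
  step 0: phi=0 -> phi-prefix broken from here
  step 7: psi=1 but phi already failed -> not a witness
  step 17: psi=1 but phi already failed -> not a witness
  step 42: psi=1 but phi already failed -> not a witness
  end of trace: no witness -> -1
Witness step = -1

-1


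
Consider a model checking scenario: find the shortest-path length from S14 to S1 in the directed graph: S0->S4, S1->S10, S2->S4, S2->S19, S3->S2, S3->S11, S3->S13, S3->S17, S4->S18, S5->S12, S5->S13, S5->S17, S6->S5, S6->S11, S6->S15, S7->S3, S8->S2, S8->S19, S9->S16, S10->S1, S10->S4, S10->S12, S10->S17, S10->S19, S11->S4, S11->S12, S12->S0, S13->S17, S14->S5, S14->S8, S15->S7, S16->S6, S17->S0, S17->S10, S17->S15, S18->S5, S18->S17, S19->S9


BFS layer-by-layer from S14:
  dist 0: {S14}
  dist 1: {S5, S8}
  dist 2: {S2, S12, S13, S17, S19}
  dist 3: {S0, S4, S9, S10, S15}
  dist 4: {S1, S7, S16, S18}
  -> S1 reached at distance 4
Shortest path length = 4

4


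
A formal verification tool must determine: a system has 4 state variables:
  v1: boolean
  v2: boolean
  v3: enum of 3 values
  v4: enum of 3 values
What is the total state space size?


State space = product of domain sizes of all variables.
Domain sizes:
  v1 (boolean): 2
  v2 (boolean): 2
  v3 (enum of 3 values): 3
  v4 (enum of 3 values): 3
Product = 2 * 2 * 3 * 3 = 36

36


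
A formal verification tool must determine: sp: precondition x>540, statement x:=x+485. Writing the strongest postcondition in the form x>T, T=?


Formula: sp(P, x:=E) = exists old_x. (x = E[old_x/x]) AND P[old_x/x] (old_x is the value of x before the assignment; eliminate old_x by solving x = E[old_x/x] for old_x)
Step 1: Precondition P: x>540, i.e. old_x > 540
Step 2: Assignment gives x = old_x + 485, so old_x = x - 485
Step 3: Substitute into P: x - 485 > 540
Step 4: Simplify: x > 540+485 = 1025

1025


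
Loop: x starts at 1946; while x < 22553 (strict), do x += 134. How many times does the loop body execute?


Step 1: x goes from 1946 toward 22553 by 134; the body runs while x<22553, so iterations = ceil((bound-start)/step)
Step 2: Distance=20607
Step 3: ceil(20607/134)=154

154


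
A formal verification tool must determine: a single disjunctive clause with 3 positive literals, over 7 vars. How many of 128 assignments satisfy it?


Step 1: Total=2^7=128
Step 2: Unsat when all 3 false: 2^4=16
Step 3: Sat=128-16=112

112


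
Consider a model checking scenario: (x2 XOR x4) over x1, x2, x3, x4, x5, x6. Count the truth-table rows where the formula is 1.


Formula: (x2 XOR x4) over 6 vars (64 rows)
Evaluate each row (x1, x2, x3, x4, x5, x6 as bits, MSB first):
  row 0 [000000]: (0 XOR 0) -> 0
  row 1 [000001]: (0 XOR 0) -> 0
  row 2 [000010]: (0 XOR 0) -> 0
  row 3 [000011]: (0 XOR 0) -> 0
  row 4 [000100]: (0 XOR 1) -> 1
  (every remaining row is evaluated the same way; all 64 results are listed next)
Full result column, 8 rows per line (x1,x2,x3 fixed per line; x4,x5,x6 runs 000..111 left to right):
  rows 0-7 [x1,x2,x3=000]: 00001111  (ones: 4)
  rows 8-15 [x1,x2,x3=001]: 00001111  (ones: 4)
  rows 16-23 [x1,x2,x3=010]: 11110000  (ones: 4)
  rows 24-31 [x1,x2,x3=011]: 11110000  (ones: 4)
  rows 32-39 [x1,x2,x3=100]: 00001111  (ones: 4)
  rows 40-47 [x1,x2,x3=101]: 00001111  (ones: 4)
  rows 48-55 [x1,x2,x3=110]: 11110000  (ones: 4)
  rows 56-63 [x1,x2,x3=111]: 11110000  (ones: 4)
Count of 1-rows = 4+4+4+4+4+4+4+4 = 32

32


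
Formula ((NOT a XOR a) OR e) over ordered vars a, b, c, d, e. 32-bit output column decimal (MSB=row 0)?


Formula: ((NOT a XOR a) OR e) over a, b, c, d, e (32 rows)
Evaluate each row (bits = a,b,c,d,e, MSB first):
  row 0 [00000]: ((NOT 0 XOR 0) OR 0) -> 1
  row 1 [00001]: ((NOT 0 XOR 0) OR 1) -> 1
  row 2 [00010]: ((NOT 0 XOR 0) OR 0) -> 1
  row 3 [00011]: ((NOT 0 XOR 0) OR 1) -> 1
  row 4 [00100]: ((NOT 0 XOR 0) OR 0) -> 1
  row 5 [00101]: ((NOT 0 XOR 0) OR 1) -> 1
  row 6 [00110]: ((NOT 0 XOR 0) OR 0) -> 1
  row 7 [00111]: ((NOT 0 XOR 0) OR 1) -> 1
  row 8 [01000]: ((NOT 0 XOR 0) OR 0) -> 1
  row 9 [01001]: ((NOT 0 XOR 0) OR 1) -> 1
  row 10 [01010]: ((NOT 0 XOR 0) OR 0) -> 1
  row 11 [01011]: ((NOT 0 XOR 0) OR 1) -> 1
  row 12 [01100]: ((NOT 0 XOR 0) OR 0) -> 1
  row 13 [01101]: ((NOT 0 XOR 0) OR 1) -> 1
  row 14 [01110]: ((NOT 0 XOR 0) OR 0) -> 1
  row 15 [01111]: ((NOT 0 XOR 0) OR 1) -> 1
  row 16 [10000]: ((NOT 1 XOR 1) OR 0) -> 1
  row 17 [10001]: ((NOT 1 XOR 1) OR 1) -> 1
  row 18 [10010]: ((NOT 1 XOR 1) OR 0) -> 1
  row 19 [10011]: ((NOT 1 XOR 1) OR 1) -> 1
  row 20 [10100]: ((NOT 1 XOR 1) OR 0) -> 1
  row 21 [10101]: ((NOT 1 XOR 1) OR 1) -> 1
  row 22 [10110]: ((NOT 1 XOR 1) OR 0) -> 1
  row 23 [10111]: ((NOT 1 XOR 1) OR 1) -> 1
  row 24 [11000]: ((NOT 1 XOR 1) OR 0) -> 1
  row 25 [11001]: ((NOT 1 XOR 1) OR 1) -> 1
  row 26 [11010]: ((NOT 1 XOR 1) OR 0) -> 1
  row 27 [11011]: ((NOT 1 XOR 1) OR 1) -> 1
  row 28 [11100]: ((NOT 1 XOR 1) OR 0) -> 1
  row 29 [11101]: ((NOT 1 XOR 1) OR 1) -> 1
  row 30 [11110]: ((NOT 1 XOR 1) OR 0) -> 1
  row 31 [11111]: ((NOT 1 XOR 1) OR 1) -> 1
Full result column, 4 rows per line (a,b,c fixed per line; d,e runs 00..11 left to right):
  rows 0-3 [a,b,c=000]: 1111  = hex F
  rows 4-7 [a,b,c=001]: 1111  = hex F
  rows 8-11 [a,b,c=010]: 1111  = hex F
  rows 12-15 [a,b,c=011]: 1111  = hex F
  rows 16-19 [a,b,c=100]: 1111  = hex F
  rows 20-23 [a,b,c=101]: 1111  = hex F
  rows 24-27 [a,b,c=110]: 1111  = hex F
  rows 28-31 [a,b,c=111]: 1111  = hex F
Output column (row 0 .. row 31) = 11111111111111111111111111111111
Output column grouped in 4s = 1111 1111 1111 1111 1111 1111 1111 1111 = 0xFFFFFFFF
Convert to decimal digit by digit (value = value*16 + digit):
  F -> 15
  15*16 + 15 (F) = 255
  255*16 + 15 (F) = 4095
  4095*16 + 15 (F) = 65535
  65535*16 + 15 (F) = 1048575
  1048575*16 + 15 (F) = 16777215
  16777215*16 + 15 (F) = 268435455
  268435455*16 + 15 (F) = 4294967295
Decimal = 4294967295

4294967295


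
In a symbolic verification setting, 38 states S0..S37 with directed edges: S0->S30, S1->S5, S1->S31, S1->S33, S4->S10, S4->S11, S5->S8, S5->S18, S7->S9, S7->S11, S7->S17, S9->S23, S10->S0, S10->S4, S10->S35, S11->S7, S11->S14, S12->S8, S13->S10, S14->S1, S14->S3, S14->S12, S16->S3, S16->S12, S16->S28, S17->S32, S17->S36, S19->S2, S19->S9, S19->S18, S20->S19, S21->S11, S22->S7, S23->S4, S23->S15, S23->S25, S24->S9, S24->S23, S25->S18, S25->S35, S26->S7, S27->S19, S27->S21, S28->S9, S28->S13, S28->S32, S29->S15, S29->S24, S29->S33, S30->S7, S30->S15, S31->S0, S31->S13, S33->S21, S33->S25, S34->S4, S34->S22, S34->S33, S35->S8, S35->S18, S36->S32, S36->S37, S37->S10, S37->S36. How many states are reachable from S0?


BFS from S0:
  layer 0: {S0}
  layer 1: {S30}
  layer 2: {S7, S15}
  layer 3: {S9, S11, S17}
  layer 4: {S14, S23, S32, S36}
  layer 5: {S1, S3, S4, S12, S25, S37}
  layer 6: {S5, S8, S10, S18, S31, S33, S35}
  layer 7: {S13, S21}
Reachable set: {S0, S1, S3, S4, S5, S7, S8, S9, S10, S11, S12, S13, S14, S15, S17, S18, S21, S23, S25, S30, S31, S32, S33, S35, S36, S37}
Count = 26

26


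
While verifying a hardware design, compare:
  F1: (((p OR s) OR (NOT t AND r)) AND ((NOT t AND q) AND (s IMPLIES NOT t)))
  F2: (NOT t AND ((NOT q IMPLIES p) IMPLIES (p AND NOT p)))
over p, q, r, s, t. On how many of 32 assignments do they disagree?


F1 = (((p OR s) OR (NOT t AND r)) AND ((NOT t AND q) AND (s IMPLIES NOT t)))
F2 = (NOT t AND ((NOT q IMPLIES p) IMPLIES (p AND NOT p)))
Evaluate both on each of 32 rows (bits = p,q,r,s,t):
  row 0 [00000]: F1=0 F2=1 (differ) -> 1
  row 1 [00001]: F1=0 F2=0 -> 0
  row 2 [00010]: F1=0 F2=1 (differ) -> 1
  row 3 [00011]: F1=0 F2=0 -> 0
  row 4 [00100]: F1=0 F2=1 (differ) -> 1
  row 5 [00101]: F1=0 F2=0 -> 0
  row 6 [00110]: F1=0 F2=1 (differ) -> 1
  row 7 [00111]: F1=0 F2=0 -> 0
  row 8 [01000]: F1=0 F2=0 -> 0
  row 9 [01001]: F1=0 F2=0 -> 0
  row 10 [01010]: F1=1 F2=0 (differ) -> 1
  row 11 [01011]: F1=0 F2=0 -> 0
  row 12 [01100]: F1=1 F2=0 (differ) -> 1
  row 13 [01101]: F1=0 F2=0 -> 0
  row 14 [01110]: F1=1 F2=0 (differ) -> 1
  row 15 [01111]: F1=0 F2=0 -> 0
  row 16 [10000]: F1=0 F2=0 -> 0
  row 17 [10001]: F1=0 F2=0 -> 0
  row 18 [10010]: F1=0 F2=0 -> 0
  row 19 [10011]: F1=0 F2=0 -> 0
  row 20 [10100]: F1=0 F2=0 -> 0
  row 21 [10101]: F1=0 F2=0 -> 0
  row 22 [10110]: F1=0 F2=0 -> 0
  row 23 [10111]: F1=0 F2=0 -> 0
  row 24 [11000]: F1=1 F2=0 (differ) -> 1
  row 25 [11001]: F1=0 F2=0 -> 0
  row 26 [11010]: F1=1 F2=0 (differ) -> 1
  row 27 [11011]: F1=0 F2=0 -> 0
  row 28 [11100]: F1=1 F2=0 (differ) -> 1
  row 29 [11101]: F1=0 F2=0 -> 0
  row 30 [11110]: F1=1 F2=0 (differ) -> 1
  row 31 [11111]: F1=0 F2=0 -> 0
Full result column, 8 rows per line (p,q fixed per line; r,s,t runs 000..111 left to right):
  rows 0-7 [p,q=00]: 10101010  (ones: 4)
  rows 8-15 [p,q=01]: 00101010  (ones: 3)
  rows 16-23 [p,q=10]: 00000000  (ones: 0)
  rows 24-31 [p,q=11]: 10101010  (ones: 4)
Disagreements = 4+3+0+4 = 11

11


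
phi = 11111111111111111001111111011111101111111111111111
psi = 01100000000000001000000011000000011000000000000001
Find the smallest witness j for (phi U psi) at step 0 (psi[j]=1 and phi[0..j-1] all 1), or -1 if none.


(phi U psi) at 0: need smallest j with psi[j]=1 and phi[i]=1 for all i in [0,j).
Scan from step 0:
  step 0: phi=1, psi=0 -> continue
  step 1: psi=1 and phi held for [0,1) -> witness found
Witness step = 1

1


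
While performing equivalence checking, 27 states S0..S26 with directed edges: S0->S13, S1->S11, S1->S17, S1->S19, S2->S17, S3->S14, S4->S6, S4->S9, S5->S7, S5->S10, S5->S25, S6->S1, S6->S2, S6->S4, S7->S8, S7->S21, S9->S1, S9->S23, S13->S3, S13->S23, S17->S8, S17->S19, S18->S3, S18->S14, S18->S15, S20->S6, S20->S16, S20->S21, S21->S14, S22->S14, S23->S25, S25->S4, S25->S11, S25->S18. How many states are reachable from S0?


BFS from S0:
  layer 0: {S0}
  layer 1: {S13}
  layer 2: {S3, S23}
  layer 3: {S14, S25}
  layer 4: {S4, S11, S18}
  layer 5: {S6, S9, S15}
  layer 6: {S1, S2}
  layer 7: {S17, S19}
  layer 8: {S8}
Reachable set: {S0, S1, S2, S3, S4, S6, S8, S9, S11, S13, S14, S15, S17, S18, S19, S23, S25}
Count = 17

17


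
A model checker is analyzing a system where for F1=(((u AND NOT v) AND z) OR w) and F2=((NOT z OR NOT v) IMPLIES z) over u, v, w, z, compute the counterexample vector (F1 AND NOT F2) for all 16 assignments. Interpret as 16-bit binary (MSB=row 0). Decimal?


F1 = (((u AND NOT v) AND z) OR w)
F2 = ((NOT z OR NOT v) IMPLIES z)
Counterexample to F1=>F2 is where F1=1 and F2=0.
Evaluate each row (bits = u,v,w,z, MSB first):
  row 0 [0000]: F1=0 F2=0 -> F1&~F2 -> 0
  row 1 [0001]: F1=0 F2=1 -> F1&~F2 -> 0
  row 2 [0010]: F1=1 F2=0 -> F1&~F2 -> 1
  row 3 [0011]: F1=1 F2=1 -> F1&~F2 -> 0
  row 4 [0100]: F1=0 F2=0 -> F1&~F2 -> 0
  row 5 [0101]: F1=0 F2=1 -> F1&~F2 -> 0
  row 6 [0110]: F1=1 F2=0 -> F1&~F2 -> 1
  row 7 [0111]: F1=1 F2=1 -> F1&~F2 -> 0
  row 8 [1000]: F1=0 F2=0 -> F1&~F2 -> 0
  row 9 [1001]: F1=1 F2=1 -> F1&~F2 -> 0
  row 10 [1010]: F1=1 F2=0 -> F1&~F2 -> 1
  row 11 [1011]: F1=1 F2=1 -> F1&~F2 -> 0
  row 12 [1100]: F1=0 F2=0 -> F1&~F2 -> 0
  row 13 [1101]: F1=0 F2=1 -> F1&~F2 -> 0
  row 14 [1110]: F1=1 F2=0 -> F1&~F2 -> 1
  row 15 [1111]: F1=1 F2=1 -> F1&~F2 -> 0
Full result column, 4 rows per line (u,v fixed per line; w,z runs 00..11 left to right):
  rows 0-3 [u,v=00]: 0010  = hex 2
  rows 4-7 [u,v=01]: 0010  = hex 2
  rows 8-11 [u,v=10]: 0010  = hex 2
  rows 12-15 [u,v=11]: 0010  = hex 2
Counterexample vector (row 0 .. row 15) = 0010001000100010
Output column grouped in 4s = 0010 0010 0010 0010 = 0x2222
Convert to decimal digit by digit (value = value*16 + digit):
  2 -> 2
  2*16 + 2 = 34
  34*16 + 2 = 546
  546*16 + 2 = 8738
Decimal = 8738

8738


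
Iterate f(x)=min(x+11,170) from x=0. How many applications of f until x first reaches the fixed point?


Step 1: x=0, cap=170, increment=11
Step 2: x grows by 11 each step until capped at 170; fixed point is x=170
Step 3: iterations = ceil(170/11) = 16

16


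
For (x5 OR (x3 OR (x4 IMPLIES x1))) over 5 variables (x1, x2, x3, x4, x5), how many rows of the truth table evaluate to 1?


Formula: (x5 OR (x3 OR (x4 IMPLIES x1))) over 5 vars (32 rows)
Evaluate each row (x1, x2, x3, x4, x5 as bits, MSB first):
  row 0 [00000]: (0 OR (0 OR (0 IMPLIES 0))) -> 1
  row 1 [00001]: (1 OR (0 OR (0 IMPLIES 0))) -> 1
  row 2 [00010]: (0 OR (0 OR (1 IMPLIES 0))) -> 0
  row 3 [00011]: (1 OR (0 OR (1 IMPLIES 0))) -> 1
  row 4 [00100]: (0 OR (1 OR (0 IMPLIES 0))) -> 1
  row 5 [00101]: (1 OR (1 OR (0 IMPLIES 0))) -> 1
  row 6 [00110]: (0 OR (1 OR (1 IMPLIES 0))) -> 1
  row 7 [00111]: (1 OR (1 OR (1 IMPLIES 0))) -> 1
  row 8 [01000]: (0 OR (0 OR (0 IMPLIES 0))) -> 1
  row 9 [01001]: (1 OR (0 OR (0 IMPLIES 0))) -> 1
  row 10 [01010]: (0 OR (0 OR (1 IMPLIES 0))) -> 0
  row 11 [01011]: (1 OR (0 OR (1 IMPLIES 0))) -> 1
  row 12 [01100]: (0 OR (1 OR (0 IMPLIES 0))) -> 1
  row 13 [01101]: (1 OR (1 OR (0 IMPLIES 0))) -> 1
  row 14 [01110]: (0 OR (1 OR (1 IMPLIES 0))) -> 1
  row 15 [01111]: (1 OR (1 OR (1 IMPLIES 0))) -> 1
  row 16 [10000]: (0 OR (0 OR (0 IMPLIES 1))) -> 1
  row 17 [10001]: (1 OR (0 OR (0 IMPLIES 1))) -> 1
  row 18 [10010]: (0 OR (0 OR (1 IMPLIES 1))) -> 1
  row 19 [10011]: (1 OR (0 OR (1 IMPLIES 1))) -> 1
  row 20 [10100]: (0 OR (1 OR (0 IMPLIES 1))) -> 1
  row 21 [10101]: (1 OR (1 OR (0 IMPLIES 1))) -> 1
  row 22 [10110]: (0 OR (1 OR (1 IMPLIES 1))) -> 1
  row 23 [10111]: (1 OR (1 OR (1 IMPLIES 1))) -> 1
  row 24 [11000]: (0 OR (0 OR (0 IMPLIES 1))) -> 1
  row 25 [11001]: (1 OR (0 OR (0 IMPLIES 1))) -> 1
  row 26 [11010]: (0 OR (0 OR (1 IMPLIES 1))) -> 1
  row 27 [11011]: (1 OR (0 OR (1 IMPLIES 1))) -> 1
  row 28 [11100]: (0 OR (1 OR (0 IMPLIES 1))) -> 1
  row 29 [11101]: (1 OR (1 OR (0 IMPLIES 1))) -> 1
  row 30 [11110]: (0 OR (1 OR (1 IMPLIES 1))) -> 1
  row 31 [11111]: (1 OR (1 OR (1 IMPLIES 1))) -> 1
Full result column, 8 rows per line (x1,x2 fixed per line; x3,x4,x5 runs 000..111 left to right):
  rows 0-7 [x1,x2=00]: 11011111  (ones: 7)
  rows 8-15 [x1,x2=01]: 11011111  (ones: 7)
  rows 16-23 [x1,x2=10]: 11111111  (ones: 8)
  rows 24-31 [x1,x2=11]: 11111111  (ones: 8)
Count of 1-rows = 7+7+8+8 = 30

30


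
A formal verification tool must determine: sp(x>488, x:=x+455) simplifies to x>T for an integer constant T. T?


Formula: sp(P, x:=E) = exists old_x. (x = E[old_x/x]) AND P[old_x/x] (old_x is the value of x before the assignment; eliminate old_x by solving x = E[old_x/x] for old_x)
Step 1: Precondition P: x>488, i.e. old_x > 488
Step 2: Assignment gives x = old_x + 455, so old_x = x - 455
Step 3: Substitute into P: x - 455 > 488
Step 4: Simplify: x > 488+455 = 943

943


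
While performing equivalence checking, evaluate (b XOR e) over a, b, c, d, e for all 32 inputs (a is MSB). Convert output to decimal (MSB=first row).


Formula: (b XOR e) over a, b, c, d, e (32 rows)
Evaluate each row (bits = a,b,c,d,e, MSB first):
  row 0 [00000]: (0 XOR 0) -> 0
  row 1 [00001]: (0 XOR 1) -> 1
  row 2 [00010]: (0 XOR 0) -> 0
  row 3 [00011]: (0 XOR 1) -> 1
  row 4 [00100]: (0 XOR 0) -> 0
  row 5 [00101]: (0 XOR 1) -> 1
  row 6 [00110]: (0 XOR 0) -> 0
  row 7 [00111]: (0 XOR 1) -> 1
  row 8 [01000]: (1 XOR 0) -> 1
  row 9 [01001]: (1 XOR 1) -> 0
  row 10 [01010]: (1 XOR 0) -> 1
  row 11 [01011]: (1 XOR 1) -> 0
  row 12 [01100]: (1 XOR 0) -> 1
  row 13 [01101]: (1 XOR 1) -> 0
  row 14 [01110]: (1 XOR 0) -> 1
  row 15 [01111]: (1 XOR 1) -> 0
  row 16 [10000]: (0 XOR 0) -> 0
  row 17 [10001]: (0 XOR 1) -> 1
  row 18 [10010]: (0 XOR 0) -> 0
  row 19 [10011]: (0 XOR 1) -> 1
  row 20 [10100]: (0 XOR 0) -> 0
  row 21 [10101]: (0 XOR 1) -> 1
  row 22 [10110]: (0 XOR 0) -> 0
  row 23 [10111]: (0 XOR 1) -> 1
  row 24 [11000]: (1 XOR 0) -> 1
  row 25 [11001]: (1 XOR 1) -> 0
  row 26 [11010]: (1 XOR 0) -> 1
  row 27 [11011]: (1 XOR 1) -> 0
  row 28 [11100]: (1 XOR 0) -> 1
  row 29 [11101]: (1 XOR 1) -> 0
  row 30 [11110]: (1 XOR 0) -> 1
  row 31 [11111]: (1 XOR 1) -> 0
Full result column, 4 rows per line (a,b,c fixed per line; d,e runs 00..11 left to right):
  rows 0-3 [a,b,c=000]: 0101  = hex 5
  rows 4-7 [a,b,c=001]: 0101  = hex 5
  rows 8-11 [a,b,c=010]: 1010  = hex A
  rows 12-15 [a,b,c=011]: 1010  = hex A
  rows 16-19 [a,b,c=100]: 0101  = hex 5
  rows 20-23 [a,b,c=101]: 0101  = hex 5
  rows 24-27 [a,b,c=110]: 1010  = hex A
  rows 28-31 [a,b,c=111]: 1010  = hex A
Output column (row 0 .. row 31) = 01010101101010100101010110101010
Output column grouped in 4s = 0101 0101 1010 1010 0101 0101 1010 1010 = 0x55AA55AA
Convert to decimal digit by digit (value = value*16 + digit):
  5 -> 5
  5*16 + 5 = 85
  85*16 + 10 (A) = 1370
  1370*16 + 10 (A) = 21930
  21930*16 + 5 = 350885
  350885*16 + 5 = 5614165
  5614165*16 + 10 (A) = 89826650
  89826650*16 + 10 (A) = 1437226410
Decimal = 1437226410

1437226410


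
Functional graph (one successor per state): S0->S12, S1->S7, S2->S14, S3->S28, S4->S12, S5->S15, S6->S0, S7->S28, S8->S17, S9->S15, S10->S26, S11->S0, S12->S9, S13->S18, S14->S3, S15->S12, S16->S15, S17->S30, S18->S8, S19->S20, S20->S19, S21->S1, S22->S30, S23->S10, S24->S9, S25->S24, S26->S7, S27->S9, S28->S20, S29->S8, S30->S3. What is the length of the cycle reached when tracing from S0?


Trace from S0 until a state repeats:
  S0 -> S12 -> S9 -> S15 -> S12
S12 first seen at step 1, revisited at step 4.
Cycle length = 4 - 1 = 3

3


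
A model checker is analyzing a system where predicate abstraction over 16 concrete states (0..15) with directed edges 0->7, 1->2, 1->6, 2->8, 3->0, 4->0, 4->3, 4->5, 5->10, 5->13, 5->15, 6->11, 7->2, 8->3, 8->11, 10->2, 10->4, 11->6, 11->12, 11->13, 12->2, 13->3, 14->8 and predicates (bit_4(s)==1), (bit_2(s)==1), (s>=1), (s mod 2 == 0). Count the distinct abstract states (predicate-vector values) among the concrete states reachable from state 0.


BFS from 0:
Concrete reachable: {0, 2, 3, 6, 7, 8, 11, 12, 13}
Abstract via predicates (bit_4(s)==1), (bit_2(s)==1), (s>=1), (s mod 2 == 0):
  (0,0,0,1) <- {0}
  (0,0,1,0) <- {3, 11}
  (0,0,1,1) <- {2, 8}
  (0,1,1,0) <- {7, 13}
  (0,1,1,1) <- {6, 12}
Distinct abstract states = 5

5


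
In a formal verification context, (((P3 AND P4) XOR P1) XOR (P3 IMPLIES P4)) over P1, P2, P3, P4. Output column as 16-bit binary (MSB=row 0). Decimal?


Formula: (((P3 AND P4) XOR P1) XOR (P3 IMPLIES P4)) over P1, P2, P3, P4 (16 rows)
Evaluate each row (bits = P1,P2,P3,P4, MSB first):
  row 0 [0000]: (((0 AND 0) XOR 0) XOR (0 IMPLIES 0)) -> 1
  row 1 [0001]: (((0 AND 1) XOR 0) XOR (0 IMPLIES 1)) -> 1
  row 2 [0010]: (((1 AND 0) XOR 0) XOR (1 IMPLIES 0)) -> 0
  row 3 [0011]: (((1 AND 1) XOR 0) XOR (1 IMPLIES 1)) -> 0
  row 4 [0100]: (((0 AND 0) XOR 0) XOR (0 IMPLIES 0)) -> 1
  row 5 [0101]: (((0 AND 1) XOR 0) XOR (0 IMPLIES 1)) -> 1
  row 6 [0110]: (((1 AND 0) XOR 0) XOR (1 IMPLIES 0)) -> 0
  row 7 [0111]: (((1 AND 1) XOR 0) XOR (1 IMPLIES 1)) -> 0
  row 8 [1000]: (((0 AND 0) XOR 1) XOR (0 IMPLIES 0)) -> 0
  row 9 [1001]: (((0 AND 1) XOR 1) XOR (0 IMPLIES 1)) -> 0
  row 10 [1010]: (((1 AND 0) XOR 1) XOR (1 IMPLIES 0)) -> 1
  row 11 [1011]: (((1 AND 1) XOR 1) XOR (1 IMPLIES 1)) -> 1
  row 12 [1100]: (((0 AND 0) XOR 1) XOR (0 IMPLIES 0)) -> 0
  row 13 [1101]: (((0 AND 1) XOR 1) XOR (0 IMPLIES 1)) -> 0
  row 14 [1110]: (((1 AND 0) XOR 1) XOR (1 IMPLIES 0)) -> 1
  row 15 [1111]: (((1 AND 1) XOR 1) XOR (1 IMPLIES 1)) -> 1
Full result column, 4 rows per line (P1,P2 fixed per line; P3,P4 runs 00..11 left to right):
  rows 0-3 [P1,P2=00]: 1100  = hex C
  rows 4-7 [P1,P2=01]: 1100  = hex C
  rows 8-11 [P1,P2=10]: 0011  = hex 3
  rows 12-15 [P1,P2=11]: 0011  = hex 3
Output column (row 0 .. row 15) = 1100110000110011
Output column grouped in 4s = 1100 1100 0011 0011 = 0xCC33
Convert to decimal digit by digit (value = value*16 + digit):
  C -> 12
  12*16 + 12 (C) = 204
  204*16 + 3 = 3267
  3267*16 + 3 = 52275
Decimal = 52275

52275


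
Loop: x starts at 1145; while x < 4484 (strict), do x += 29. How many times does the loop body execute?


Step 1: x goes from 1145 toward 4484 by 29; the body runs while x<4484, so iterations = ceil((bound-start)/step)
Step 2: Distance=3339
Step 3: ceil(3339/29)=116

116


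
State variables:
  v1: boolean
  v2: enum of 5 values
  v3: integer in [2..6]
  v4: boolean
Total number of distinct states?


State space = product of domain sizes of all variables.
Domain sizes:
  v1 (boolean): 2
  v2 (enum of 5 values): 5
  v3 (integer in [2..6]): 5
  v4 (boolean): 2
Product = 2 * 5 * 5 * 2 = 100

100


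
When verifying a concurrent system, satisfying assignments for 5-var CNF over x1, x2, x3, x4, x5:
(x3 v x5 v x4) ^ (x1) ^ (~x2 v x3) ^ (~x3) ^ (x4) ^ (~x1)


CNF with 6 clauses over 5 vars (32 assignments).
An assignment satisfies CNF iff every clause has >=1 true literal.
Check each row (bits = x1,x2,x3,x4,x5; clause T/F shown):
  row 0 [00000]: clauses=FFTTFT -> 0
  row 1 [00001]: clauses=TFTTFT -> 0
  row 2 [00010]: clauses=TFTTTT -> 0
  row 3 [00011]: clauses=TFTTTT -> 0
  row 4 [00100]: clauses=TFTFFT -> 0
  row 5 [00101]: clauses=TFTFFT -> 0
  row 6 [00110]: clauses=TFTFTT -> 0
  row 7 [00111]: clauses=TFTFTT -> 0
  row 8 [01000]: clauses=FFFTFT -> 0
  row 9 [01001]: clauses=TFFTFT -> 0
  row 10 [01010]: clauses=TFFTTT -> 0
  row 11 [01011]: clauses=TFFTTT -> 0
  row 12 [01100]: clauses=TFTFFT -> 0
  row 13 [01101]: clauses=TFTFFT -> 0
  row 14 [01110]: clauses=TFTFTT -> 0
  row 15 [01111]: clauses=TFTFTT -> 0
  row 16 [10000]: clauses=FTTTFF -> 0
  row 17 [10001]: clauses=TTTTFF -> 0
  row 18 [10010]: clauses=TTTTTF -> 0
  row 19 [10011]: clauses=TTTTTF -> 0
  row 20 [10100]: clauses=TTTFFF -> 0
  row 21 [10101]: clauses=TTTFFF -> 0
  row 22 [10110]: clauses=TTTFTF -> 0
  row 23 [10111]: clauses=TTTFTF -> 0
  row 24 [11000]: clauses=FTFTFF -> 0
  row 25 [11001]: clauses=TTFTFF -> 0
  row 26 [11010]: clauses=TTFTTF -> 0
  row 27 [11011]: clauses=TTFTTF -> 0
  row 28 [11100]: clauses=TTTFFF -> 0
  row 29 [11101]: clauses=TTTFFF -> 0
  row 30 [11110]: clauses=TTTFTF -> 0
  row 31 [11111]: clauses=TTTFTF -> 0
Full result column, 8 rows per line (x1,x2 fixed per line; x3,x4,x5 runs 000..111 left to right):
  rows 0-7 [x1,x2=00]: 00000000  (ones: 0)
  rows 8-15 [x1,x2=01]: 00000000  (ones: 0)
  rows 16-23 [x1,x2=10]: 00000000  (ones: 0)
  rows 24-31 [x1,x2=11]: 00000000  (ones: 0)
Satisfying assignments = 0+0+0+0 = 0

0


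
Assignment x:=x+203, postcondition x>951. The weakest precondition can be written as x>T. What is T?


Formula: wp(x:=E, P) = P[E/x] (substitute E for x in postcondition)
Step 1: Postcondition: x>951
Step 2: Substitute x+203 for x: x+203>951
Step 3: Solve for x: x > 951-203 = 748

748


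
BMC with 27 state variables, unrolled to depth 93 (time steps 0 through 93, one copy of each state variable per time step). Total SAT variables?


BMC unrolls to depth k, creating one copy of each state var for steps 0..k.
Step count = 93 + 1 = 94 (steps 0 through 93)
Vars per step = 27
Total = 27 * 94 = 2538

2538


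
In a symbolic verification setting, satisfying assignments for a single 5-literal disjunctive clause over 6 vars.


Step 1: Total=2^6=64
Step 2: Unsat when all 5 false: 2^1=2
Step 3: Sat=64-2=62

62


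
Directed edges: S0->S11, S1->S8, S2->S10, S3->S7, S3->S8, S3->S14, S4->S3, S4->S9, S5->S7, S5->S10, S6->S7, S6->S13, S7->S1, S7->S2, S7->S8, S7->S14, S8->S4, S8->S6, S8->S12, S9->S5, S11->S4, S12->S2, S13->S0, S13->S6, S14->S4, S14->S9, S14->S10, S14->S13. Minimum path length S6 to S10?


BFS layer-by-layer from S6:
  dist 0: {S6}
  dist 1: {S7, S13}
  dist 2: {S0, S1, S2, S8, S14}
  dist 3: {S4, S9, S10, S11, S12}
  -> S10 reached at distance 3
Shortest path length = 3

3


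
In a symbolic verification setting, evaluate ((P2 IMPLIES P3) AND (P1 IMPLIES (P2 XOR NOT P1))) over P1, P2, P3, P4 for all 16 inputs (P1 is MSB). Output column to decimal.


Formula: ((P2 IMPLIES P3) AND (P1 IMPLIES (P2 XOR NOT P1))) over P1, P2, P3, P4 (16 rows)
Evaluate each row (bits = P1,P2,P3,P4, MSB first):
  row 0 [0000]: ((0 IMPLIES 0) AND (0 IMPLIES (0 XOR NOT 0))) -> 1
  row 1 [0001]: ((0 IMPLIES 0) AND (0 IMPLIES (0 XOR NOT 0))) -> 1
  row 2 [0010]: ((0 IMPLIES 1) AND (0 IMPLIES (0 XOR NOT 0))) -> 1
  row 3 [0011]: ((0 IMPLIES 1) AND (0 IMPLIES (0 XOR NOT 0))) -> 1
  row 4 [0100]: ((1 IMPLIES 0) AND (0 IMPLIES (1 XOR NOT 0))) -> 0
  row 5 [0101]: ((1 IMPLIES 0) AND (0 IMPLIES (1 XOR NOT 0))) -> 0
  row 6 [0110]: ((1 IMPLIES 1) AND (0 IMPLIES (1 XOR NOT 0))) -> 1
  row 7 [0111]: ((1 IMPLIES 1) AND (0 IMPLIES (1 XOR NOT 0))) -> 1
  row 8 [1000]: ((0 IMPLIES 0) AND (1 IMPLIES (0 XOR NOT 1))) -> 0
  row 9 [1001]: ((0 IMPLIES 0) AND (1 IMPLIES (0 XOR NOT 1))) -> 0
  row 10 [1010]: ((0 IMPLIES 1) AND (1 IMPLIES (0 XOR NOT 1))) -> 0
  row 11 [1011]: ((0 IMPLIES 1) AND (1 IMPLIES (0 XOR NOT 1))) -> 0
  row 12 [1100]: ((1 IMPLIES 0) AND (1 IMPLIES (1 XOR NOT 1))) -> 0
  row 13 [1101]: ((1 IMPLIES 0) AND (1 IMPLIES (1 XOR NOT 1))) -> 0
  row 14 [1110]: ((1 IMPLIES 1) AND (1 IMPLIES (1 XOR NOT 1))) -> 1
  row 15 [1111]: ((1 IMPLIES 1) AND (1 IMPLIES (1 XOR NOT 1))) -> 1
Full result column, 4 rows per line (P1,P2 fixed per line; P3,P4 runs 00..11 left to right):
  rows 0-3 [P1,P2=00]: 1111  = hex F
  rows 4-7 [P1,P2=01]: 0011  = hex 3
  rows 8-11 [P1,P2=10]: 0000  = hex 0
  rows 12-15 [P1,P2=11]: 0011  = hex 3
Output column (row 0 .. row 15) = 1111001100000011
Output column grouped in 4s = 1111 0011 0000 0011 = 0xF303
Convert to decimal digit by digit (value = value*16 + digit):
  F -> 15
  15*16 + 3 = 243
  243*16 + 0 = 3888
  3888*16 + 3 = 62211
Decimal = 62211

62211


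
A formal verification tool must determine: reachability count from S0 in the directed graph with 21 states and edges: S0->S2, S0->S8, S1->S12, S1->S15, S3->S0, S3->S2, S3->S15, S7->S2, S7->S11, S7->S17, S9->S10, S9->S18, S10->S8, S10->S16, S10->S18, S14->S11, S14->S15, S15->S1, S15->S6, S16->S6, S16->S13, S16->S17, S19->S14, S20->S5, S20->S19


BFS from S0:
  layer 0: {S0}
  layer 1: {S2, S8}
Reachable set: {S0, S2, S8}
Count = 3

3


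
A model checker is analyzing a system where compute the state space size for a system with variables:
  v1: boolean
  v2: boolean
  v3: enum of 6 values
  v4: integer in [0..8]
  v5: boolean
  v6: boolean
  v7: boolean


State space = product of domain sizes of all variables.
Domain sizes:
  v1 (boolean): 2
  v2 (boolean): 2
  v3 (enum of 6 values): 6
  v4 (integer in [0..8]): 9
  v5 (boolean): 2
  v6 (boolean): 2
  v7 (boolean): 2
Product = 2 * 2 * 6 * 9 * 2 * 2 * 2 = 1728

1728


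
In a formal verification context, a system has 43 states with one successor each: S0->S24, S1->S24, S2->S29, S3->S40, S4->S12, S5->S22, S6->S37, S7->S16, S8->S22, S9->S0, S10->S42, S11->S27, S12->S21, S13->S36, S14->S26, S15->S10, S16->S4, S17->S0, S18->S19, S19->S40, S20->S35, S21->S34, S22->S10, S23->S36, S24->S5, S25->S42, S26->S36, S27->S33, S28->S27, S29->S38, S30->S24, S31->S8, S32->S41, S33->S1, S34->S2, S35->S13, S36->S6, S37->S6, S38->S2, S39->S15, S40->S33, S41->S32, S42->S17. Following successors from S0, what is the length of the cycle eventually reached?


Trace from S0 until a state repeats:
  S0 -> S24 -> S5 -> S22 -> S10 -> S42 -> S17 -> S0
S0 first seen at step 0, revisited at step 7.
Cycle length = 7 - 0 = 7

7


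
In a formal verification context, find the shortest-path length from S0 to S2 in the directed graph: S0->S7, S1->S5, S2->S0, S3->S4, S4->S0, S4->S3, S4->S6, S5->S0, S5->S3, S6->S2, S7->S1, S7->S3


BFS layer-by-layer from S0:
  dist 0: {S0}
  dist 1: {S7}
  dist 2: {S1, S3}
  dist 3: {S4, S5}
  dist 4: {S6}
  dist 5: {S2}
  -> S2 reached at distance 5
Shortest path length = 5

5


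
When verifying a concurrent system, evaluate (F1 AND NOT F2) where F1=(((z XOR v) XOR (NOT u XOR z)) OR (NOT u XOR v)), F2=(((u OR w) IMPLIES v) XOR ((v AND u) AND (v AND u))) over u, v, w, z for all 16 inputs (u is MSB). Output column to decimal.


F1 = (((z XOR v) XOR (NOT u XOR z)) OR (NOT u XOR v))
F2 = (((u OR w) IMPLIES v) XOR ((v AND u) AND (v AND u)))
Counterexample to F1=>F2 is where F1=1 and F2=0.
Evaluate each row (bits = u,v,w,z, MSB first):
  row 0 [0000]: F1=1 F2=1 -> F1&~F2 -> 0
  row 1 [0001]: F1=1 F2=1 -> F1&~F2 -> 0
  row 2 [0010]: F1=1 F2=0 -> F1&~F2 -> 1
  row 3 [0011]: F1=1 F2=0 -> F1&~F2 -> 1
  row 4 [0100]: F1=0 F2=1 -> F1&~F2 -> 0
  row 5 [0101]: F1=0 F2=1 -> F1&~F2 -> 0
  row 6 [0110]: F1=0 F2=1 -> F1&~F2 -> 0
  row 7 [0111]: F1=0 F2=1 -> F1&~F2 -> 0
  row 8 [1000]: F1=0 F2=0 -> F1&~F2 -> 0
  row 9 [1001]: F1=0 F2=0 -> F1&~F2 -> 0
  row 10 [1010]: F1=0 F2=0 -> F1&~F2 -> 0
  row 11 [1011]: F1=0 F2=0 -> F1&~F2 -> 0
  row 12 [1100]: F1=1 F2=0 -> F1&~F2 -> 1
  row 13 [1101]: F1=1 F2=0 -> F1&~F2 -> 1
  row 14 [1110]: F1=1 F2=0 -> F1&~F2 -> 1
  row 15 [1111]: F1=1 F2=0 -> F1&~F2 -> 1
Full result column, 4 rows per line (u,v fixed per line; w,z runs 00..11 left to right):
  rows 0-3 [u,v=00]: 0011  = hex 3
  rows 4-7 [u,v=01]: 0000  = hex 0
  rows 8-11 [u,v=10]: 0000  = hex 0
  rows 12-15 [u,v=11]: 1111  = hex F
Counterexample vector (row 0 .. row 15) = 0011000000001111
Output column grouped in 4s = 0011 0000 0000 1111 = 0x300F
Convert to decimal digit by digit (value = value*16 + digit):
  3 -> 3
  3*16 + 0 = 48
  48*16 + 0 = 768
  768*16 + 15 (F) = 12303
Decimal = 12303

12303


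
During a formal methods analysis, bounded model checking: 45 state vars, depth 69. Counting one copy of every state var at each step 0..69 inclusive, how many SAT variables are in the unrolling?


BMC unrolls to depth k, creating one copy of each state var for steps 0..k.
Step count = 69 + 1 = 70 (steps 0 through 69)
Vars per step = 45
Total = 45 * 70 = 3150

3150


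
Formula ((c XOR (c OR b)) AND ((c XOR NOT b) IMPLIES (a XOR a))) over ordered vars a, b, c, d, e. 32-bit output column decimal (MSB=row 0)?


Formula: ((c XOR (c OR b)) AND ((c XOR NOT b) IMPLIES (a XOR a))) over a, b, c, d, e (32 rows)
Evaluate each row (bits = a,b,c,d,e, MSB first):
  row 0 [00000]: ((0 XOR (0 OR 0)) AND ((0 XOR NOT 0) IMPLIES (0 XOR 0))) -> 0
  row 1 [00001]: ((0 XOR (0 OR 0)) AND ((0 XOR NOT 0) IMPLIES (0 XOR 0))) -> 0
  row 2 [00010]: ((0 XOR (0 OR 0)) AND ((0 XOR NOT 0) IMPLIES (0 XOR 0))) -> 0
  row 3 [00011]: ((0 XOR (0 OR 0)) AND ((0 XOR NOT 0) IMPLIES (0 XOR 0))) -> 0
  row 4 [00100]: ((1 XOR (1 OR 0)) AND ((1 XOR NOT 0) IMPLIES (0 XOR 0))) -> 0
  row 5 [00101]: ((1 XOR (1 OR 0)) AND ((1 XOR NOT 0) IMPLIES (0 XOR 0))) -> 0
  row 6 [00110]: ((1 XOR (1 OR 0)) AND ((1 XOR NOT 0) IMPLIES (0 XOR 0))) -> 0
  row 7 [00111]: ((1 XOR (1 OR 0)) AND ((1 XOR NOT 0) IMPLIES (0 XOR 0))) -> 0
  row 8 [01000]: ((0 XOR (0 OR 1)) AND ((0 XOR NOT 1) IMPLIES (0 XOR 0))) -> 1
  row 9 [01001]: ((0 XOR (0 OR 1)) AND ((0 XOR NOT 1) IMPLIES (0 XOR 0))) -> 1
  row 10 [01010]: ((0 XOR (0 OR 1)) AND ((0 XOR NOT 1) IMPLIES (0 XOR 0))) -> 1
  row 11 [01011]: ((0 XOR (0 OR 1)) AND ((0 XOR NOT 1) IMPLIES (0 XOR 0))) -> 1
  row 12 [01100]: ((1 XOR (1 OR 1)) AND ((1 XOR NOT 1) IMPLIES (0 XOR 0))) -> 0
  row 13 [01101]: ((1 XOR (1 OR 1)) AND ((1 XOR NOT 1) IMPLIES (0 XOR 0))) -> 0
  row 14 [01110]: ((1 XOR (1 OR 1)) AND ((1 XOR NOT 1) IMPLIES (0 XOR 0))) -> 0
  row 15 [01111]: ((1 XOR (1 OR 1)) AND ((1 XOR NOT 1) IMPLIES (0 XOR 0))) -> 0
  row 16 [10000]: ((0 XOR (0 OR 0)) AND ((0 XOR NOT 0) IMPLIES (1 XOR 1))) -> 0
  row 17 [10001]: ((0 XOR (0 OR 0)) AND ((0 XOR NOT 0) IMPLIES (1 XOR 1))) -> 0
  row 18 [10010]: ((0 XOR (0 OR 0)) AND ((0 XOR NOT 0) IMPLIES (1 XOR 1))) -> 0
  row 19 [10011]: ((0 XOR (0 OR 0)) AND ((0 XOR NOT 0) IMPLIES (1 XOR 1))) -> 0
  row 20 [10100]: ((1 XOR (1 OR 0)) AND ((1 XOR NOT 0) IMPLIES (1 XOR 1))) -> 0
  row 21 [10101]: ((1 XOR (1 OR 0)) AND ((1 XOR NOT 0) IMPLIES (1 XOR 1))) -> 0
  row 22 [10110]: ((1 XOR (1 OR 0)) AND ((1 XOR NOT 0) IMPLIES (1 XOR 1))) -> 0
  row 23 [10111]: ((1 XOR (1 OR 0)) AND ((1 XOR NOT 0) IMPLIES (1 XOR 1))) -> 0
  row 24 [11000]: ((0 XOR (0 OR 1)) AND ((0 XOR NOT 1) IMPLIES (1 XOR 1))) -> 1
  row 25 [11001]: ((0 XOR (0 OR 1)) AND ((0 XOR NOT 1) IMPLIES (1 XOR 1))) -> 1
  row 26 [11010]: ((0 XOR (0 OR 1)) AND ((0 XOR NOT 1) IMPLIES (1 XOR 1))) -> 1
  row 27 [11011]: ((0 XOR (0 OR 1)) AND ((0 XOR NOT 1) IMPLIES (1 XOR 1))) -> 1
  row 28 [11100]: ((1 XOR (1 OR 1)) AND ((1 XOR NOT 1) IMPLIES (1 XOR 1))) -> 0
  row 29 [11101]: ((1 XOR (1 OR 1)) AND ((1 XOR NOT 1) IMPLIES (1 XOR 1))) -> 0
  row 30 [11110]: ((1 XOR (1 OR 1)) AND ((1 XOR NOT 1) IMPLIES (1 XOR 1))) -> 0
  row 31 [11111]: ((1 XOR (1 OR 1)) AND ((1 XOR NOT 1) IMPLIES (1 XOR 1))) -> 0
Full result column, 4 rows per line (a,b,c fixed per line; d,e runs 00..11 left to right):
  rows 0-3 [a,b,c=000]: 0000  = hex 0
  rows 4-7 [a,b,c=001]: 0000  = hex 0
  rows 8-11 [a,b,c=010]: 1111  = hex F
  rows 12-15 [a,b,c=011]: 0000  = hex 0
  rows 16-19 [a,b,c=100]: 0000  = hex 0
  rows 20-23 [a,b,c=101]: 0000  = hex 0
  rows 24-27 [a,b,c=110]: 1111  = hex F
  rows 28-31 [a,b,c=111]: 0000  = hex 0
Output column (row 0 .. row 31) = 00000000111100000000000011110000
Output column grouped in 4s = 0000 0000 1111 0000 0000 0000 1111 0000 = 0x00F000F0
Convert to decimal digit by digit (value = value*16 + digit):
  0 -> 0
  0*16 + 0 = 0
  0*16 + 15 (F) = 15
  15*16 + 0 = 240
  240*16 + 0 = 3840
  3840*16 + 0 = 61440
  61440*16 + 15 (F) = 983055
  983055*16 + 0 = 15728880
Decimal = 15728880

15728880


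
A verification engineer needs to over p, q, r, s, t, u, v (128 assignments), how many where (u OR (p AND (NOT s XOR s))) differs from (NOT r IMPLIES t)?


F1 = (u OR (p AND (NOT s XOR s)))
F2 = (NOT r IMPLIES t)
Evaluate both on each of 128 rows (bits = p,q,r,s,t,u,v):
  row 0 [0000000]: F1=0 F2=0 -> 0
  row 1 [0000001]: F1=0 F2=0 -> 0
  row 2 [0000010]: F1=1 F2=0 (differ) -> 1
  row 3 [0000011]: F1=1 F2=0 (differ) -> 1
  row 4 [0000100]: F1=0 F2=1 (differ) -> 1
  (every remaining row is evaluated the same way; all 128 results are listed next)
Full result column, 8 rows per line (p,q,r,s fixed per line; t,u,v runs 000..111 left to right):
  rows 0-7 [p,q,r,s=0000]: 00111100  (ones: 4)
  rows 8-15 [p,q,r,s=0001]: 00111100  (ones: 4)
  rows 16-23 [p,q,r,s=0010]: 11001100  (ones: 4)
  rows 24-31 [p,q,r,s=0011]: 11001100  (ones: 4)
  rows 32-39 [p,q,r,s=0100]: 00111100  (ones: 4)
  rows 40-47 [p,q,r,s=0101]: 00111100  (ones: 4)
  rows 48-55 [p,q,r,s=0110]: 11001100  (ones: 4)
  rows 56-63 [p,q,r,s=0111]: 11001100  (ones: 4)
  rows 64-71 [p,q,r,s=1000]: 11110000  (ones: 4)
  rows 72-79 [p,q,r,s=1001]: 11110000  (ones: 4)
  rows 80-87 [p,q,r,s=1010]: 00000000  (ones: 0)
  rows 88-95 [p,q,r,s=1011]: 00000000  (ones: 0)
  rows 96-103 [p,q,r,s=1100]: 11110000  (ones: 4)
  rows 104-111 [p,q,r,s=1101]: 11110000  (ones: 4)
  rows 112-119 [p,q,r,s=1110]: 00000000  (ones: 0)
  rows 120-127 [p,q,r,s=1111]: 00000000  (ones: 0)
Disagreements = 4+4+4+4+4+4+4+4+4+4+0+0+4+4+0+0 = 48

48


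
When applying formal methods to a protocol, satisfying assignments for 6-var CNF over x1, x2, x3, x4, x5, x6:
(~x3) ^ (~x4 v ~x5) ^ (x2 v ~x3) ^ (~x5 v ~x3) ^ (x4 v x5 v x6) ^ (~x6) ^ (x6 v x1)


CNF with 7 clauses over 6 vars (64 assignments).
An assignment satisfies CNF iff every clause has >=1 true literal.
Check each row (bits = x1,x2,x3,x4,x5,x6; clause T/F shown):
  row 0 [000000]: clauses=TTTTFTF -> 0
  row 1 [000001]: clauses=TTTTTFT -> 0
  row 2 [000010]: clauses=TTTTTTF -> 0
  row 3 [000011]: clauses=TTTTTFT -> 0
  row 4 [000100]: clauses=TTTTTTF -> 0
  (every remaining row is evaluated the same way; all 64 results are listed next)
Full result column, 8 rows per line (x1,x2,x3 fixed per line; x4,x5,x6 runs 000..111 left to right):
  rows 0-7 [x1,x2,x3=000]: 00000000  (ones: 0)
  rows 8-15 [x1,x2,x3=001]: 00000000  (ones: 0)
  rows 16-23 [x1,x2,x3=010]: 00000000  (ones: 0)
  rows 24-31 [x1,x2,x3=011]: 00000000  (ones: 0)
  rows 32-39 [x1,x2,x3=100]: 00101000  (ones: 2)
  rows 40-47 [x1,x2,x3=101]: 00000000  (ones: 0)
  rows 48-55 [x1,x2,x3=110]: 00101000  (ones: 2)
  rows 56-63 [x1,x2,x3=111]: 00000000  (ones: 0)
Satisfying assignments = 0+0+0+0+2+0+2+0 = 4

4


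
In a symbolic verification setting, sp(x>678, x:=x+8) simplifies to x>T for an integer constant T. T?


Formula: sp(P, x:=E) = exists old_x. (x = E[old_x/x]) AND P[old_x/x] (old_x is the value of x before the assignment; eliminate old_x by solving x = E[old_x/x] for old_x)
Step 1: Precondition P: x>678, i.e. old_x > 678
Step 2: Assignment gives x = old_x + 8, so old_x = x - 8
Step 3: Substitute into P: x - 8 > 678
Step 4: Simplify: x > 678+8 = 686

686


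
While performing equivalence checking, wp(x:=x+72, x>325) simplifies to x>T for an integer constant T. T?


Formula: wp(x:=E, P) = P[E/x] (substitute E for x in postcondition)
Step 1: Postcondition: x>325
Step 2: Substitute x+72 for x: x+72>325
Step 3: Solve for x: x > 325-72 = 253

253


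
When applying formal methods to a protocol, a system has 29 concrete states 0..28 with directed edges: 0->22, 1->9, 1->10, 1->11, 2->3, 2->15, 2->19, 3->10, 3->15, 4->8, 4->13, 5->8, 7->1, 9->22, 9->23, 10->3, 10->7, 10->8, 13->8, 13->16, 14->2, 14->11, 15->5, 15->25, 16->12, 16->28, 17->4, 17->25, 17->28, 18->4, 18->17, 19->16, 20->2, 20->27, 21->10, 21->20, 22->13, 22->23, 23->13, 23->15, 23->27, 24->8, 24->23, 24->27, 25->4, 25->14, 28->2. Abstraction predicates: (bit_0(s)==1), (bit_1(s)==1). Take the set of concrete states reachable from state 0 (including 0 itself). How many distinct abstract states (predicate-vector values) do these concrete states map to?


BFS from 0:
Concrete reachable: {0, 1, 2, 3, 4, 5, 7, 8, 9, 10, 11, 12, 13, 14, 15, 16, 19, 22, 23, 25, 27, 28}
Abstract via predicates (bit_0(s)==1), (bit_1(s)==1):
  (0,0) <- {0, 4, 8, 12, 16, 28}
  (0,1) <- {2, 10, 14, 22}
  (1,0) <- {1, 5, 9, 13, 25}
  (1,1) <- {3, 7, 11, 15, 19, 23, 27}
Distinct abstract states = 4

4


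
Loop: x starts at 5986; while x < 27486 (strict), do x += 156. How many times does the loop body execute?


Step 1: x goes from 5986 toward 27486 by 156; the body runs while x<27486, so iterations = ceil((bound-start)/step)
Step 2: Distance=21500
Step 3: ceil(21500/156)=138

138


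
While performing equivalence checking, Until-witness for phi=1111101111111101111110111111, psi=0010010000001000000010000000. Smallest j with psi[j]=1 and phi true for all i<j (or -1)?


(phi U psi) at 0: need smallest j with psi[j]=1 and phi[i]=1 for all i in [0,j).
Scan from step 0:
  step 0: phi=1, psi=0 -> continue
  step 1: phi=1, psi=0 -> continue
  step 2: psi=1 and phi held for [0,2) -> witness found
Witness step = 2

2
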